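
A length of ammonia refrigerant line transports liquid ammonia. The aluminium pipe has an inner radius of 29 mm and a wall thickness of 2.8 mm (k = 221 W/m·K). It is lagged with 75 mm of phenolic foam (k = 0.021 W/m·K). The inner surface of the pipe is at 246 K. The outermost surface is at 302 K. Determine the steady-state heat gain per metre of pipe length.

q′ ≈ 6.1 W/m

Treating each annulus and film as a series resistance:
R_aluminium pipe wall = ln(31.8/29)/(2π×221×1) = 6.638×10^-5 K/W
R_phenolic foam = ln(106.8/31.8)/(2π×0.021×1) = 9.182 K/W
R_total = 9.182 K/W
Q = ΔT/R_total = 56/9.182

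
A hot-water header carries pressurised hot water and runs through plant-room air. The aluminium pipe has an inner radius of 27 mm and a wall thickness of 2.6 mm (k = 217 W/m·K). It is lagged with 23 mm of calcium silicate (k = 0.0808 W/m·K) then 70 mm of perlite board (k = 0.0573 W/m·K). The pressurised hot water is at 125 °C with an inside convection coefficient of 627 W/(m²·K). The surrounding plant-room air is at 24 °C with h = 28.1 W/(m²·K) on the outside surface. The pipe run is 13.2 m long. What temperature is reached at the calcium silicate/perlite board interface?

T ≈ 92.4 °C

Per-layer cylindrical resistances, series-summed:
R_inner film = 1/(h_i·2πr₁L) = 1/(627×2π×0.027×13.2) = 7.122×10^-4 K/W
R_aluminium pipe wall = ln(29.6/27)/(2π×217×13.2) = 5.108×10^-6 K/W
R_calcium silicate = ln(52.6/29.6)/(2π×0.0808×13.2) = 0.08579 K/W
R_perlite board = ln(122.6/52.6)/(2π×0.0573×13.2) = 0.1781 K/W
R_outer film = 1/(h_o·2πr_oL) = 1/(28.1×2π×0.1226×13.2) = 0.0035 K/W
R_total = 0.2681 K/W
Q = ΔT/R_total = 101/0.2681
Q = 377 W
T_interface = T_inner − Q·ΣR(inner→interface) = 125 − 377×0.08651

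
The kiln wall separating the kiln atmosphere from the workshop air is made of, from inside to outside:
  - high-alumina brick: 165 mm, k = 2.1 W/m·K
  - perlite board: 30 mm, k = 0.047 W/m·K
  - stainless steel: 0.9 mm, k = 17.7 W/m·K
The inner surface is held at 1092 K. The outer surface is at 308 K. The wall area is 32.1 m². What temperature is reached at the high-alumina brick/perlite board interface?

Thermal resistances in series:
R_high-alumina brick = L/(kA) = 0.165/(2.1×32.1) = 0.002448 K/W
R_perlite board = L/(kA) = 0.03/(0.047×32.1) = 0.01988 K/W
R_stainless steel = L/(kA) = 0.0009/(17.7×32.1) = 1.584×10^-6 K/W
R_total = 0.02233 K/W;  Q = ΔT/R_total = 784/0.02233 = 35100 W
T_interface = T_inner − Q·ΣR(inner→interface) = 1092 − 35100×0.002448

T ≈ 1010 K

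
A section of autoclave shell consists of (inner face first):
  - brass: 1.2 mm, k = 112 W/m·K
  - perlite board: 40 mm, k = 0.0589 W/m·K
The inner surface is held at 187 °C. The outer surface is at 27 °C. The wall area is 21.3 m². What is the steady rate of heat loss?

Q ≈ 5020 W

Using the resistance-network approach (series):
R_brass = L/(kA) = 0.0012/(112×21.3) = 5.03×10^-7 K/W
R_perlite board = L/(kA) = 0.04/(0.0589×21.3) = 0.03188 K/W
R_total = 0.03188 K/W
Q = ΔT / R_total = 160 / 0.03188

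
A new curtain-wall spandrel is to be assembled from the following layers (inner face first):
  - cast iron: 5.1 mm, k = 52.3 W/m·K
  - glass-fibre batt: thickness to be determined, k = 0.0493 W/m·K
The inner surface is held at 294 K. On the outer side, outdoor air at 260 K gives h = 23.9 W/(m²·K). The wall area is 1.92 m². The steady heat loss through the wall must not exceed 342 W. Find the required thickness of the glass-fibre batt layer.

L ≈ 7.34 mm

Series thermal resistances:
R_cast iron = L/(kA) = 0.0051/(52.3×1.92) = 5.079×10^-5 K/W
R_outer film = 1/(h_o·A) = 1/(23.9×1.92) = 0.02179 K/W
Sum of the known resistances R_other = 0.02184 K/W
Required total resistance R_tot = ΔT/Q_allow = 34/342 = 0.09942 K/W
R_glass-fibre batt = R_tot − R_other = 0.07757 K/W
L = R·k·A = 0.07757×0.0493×1.92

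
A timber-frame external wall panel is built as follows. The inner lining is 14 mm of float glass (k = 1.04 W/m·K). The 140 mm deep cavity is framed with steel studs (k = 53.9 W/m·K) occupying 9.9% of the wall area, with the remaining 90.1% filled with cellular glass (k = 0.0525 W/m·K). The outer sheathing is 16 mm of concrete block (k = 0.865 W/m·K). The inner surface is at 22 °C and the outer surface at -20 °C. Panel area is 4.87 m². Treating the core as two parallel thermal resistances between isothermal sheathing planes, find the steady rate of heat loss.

Sheathing layers in series; stud and cavity paths in parallel between them.
R_inner = 0.014/(1.04×4.87) = 0.002764 K/W
R_stud  = 0.14/(53.9×0.099×4.87) = 0.005387 K/W
R_cav   = 0.14/(0.0525×0.901×4.87) = 0.6077 K/W
1/R_core = 1/R_stud + 1/R_cav → R_core = 0.00534 K/W
R_outer = 0.016/(0.865×4.87) = 0.003798 K/W
R_total = 0.0119 K/W
Q = ΔT/R_total = 42/0.0119

Q ≈ 3530 W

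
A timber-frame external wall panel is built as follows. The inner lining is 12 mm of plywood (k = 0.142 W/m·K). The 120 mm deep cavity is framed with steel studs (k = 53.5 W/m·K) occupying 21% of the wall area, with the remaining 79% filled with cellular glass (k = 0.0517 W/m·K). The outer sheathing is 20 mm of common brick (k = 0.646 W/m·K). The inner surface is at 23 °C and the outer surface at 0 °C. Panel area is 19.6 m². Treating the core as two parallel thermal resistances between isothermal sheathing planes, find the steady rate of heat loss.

Sheathing layers in series; stud and cavity paths in parallel between them.
R_inner = 0.012/(0.142×19.6) = 0.004312 K/W
R_stud  = 0.12/(53.5×0.21×19.6) = 5.449×10^-4 K/W
R_cav   = 0.12/(0.0517×0.79×19.6) = 0.1499 K/W
1/R_core = 1/R_stud + 1/R_cav → R_core = 5.43×10^-4 K/W
R_outer = 0.02/(0.646×19.6) = 0.00158 K/W
R_total = 0.006434 K/W
Q = ΔT/R_total = 23/0.006434

Q ≈ 3570 W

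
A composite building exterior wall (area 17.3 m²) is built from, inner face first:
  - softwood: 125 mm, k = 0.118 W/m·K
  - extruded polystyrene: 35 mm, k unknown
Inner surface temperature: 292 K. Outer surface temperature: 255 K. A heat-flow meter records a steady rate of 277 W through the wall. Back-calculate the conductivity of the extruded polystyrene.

k ≈ 0.028 W/(m·K)

Series thermal resistances:
R_softwood = L/(kA) = 0.125/(0.118×17.3) = 0.06123 K/W
Sum of known resistances R_other = 0.06123 K/W
Total R = ΔT/Q = 37/277 = 0.1336 K/W
R_extruded polystyrene = R_total − R_other = 0.07234 K/W
k = L/(R·A) = 0.035/(0.07234×17.3)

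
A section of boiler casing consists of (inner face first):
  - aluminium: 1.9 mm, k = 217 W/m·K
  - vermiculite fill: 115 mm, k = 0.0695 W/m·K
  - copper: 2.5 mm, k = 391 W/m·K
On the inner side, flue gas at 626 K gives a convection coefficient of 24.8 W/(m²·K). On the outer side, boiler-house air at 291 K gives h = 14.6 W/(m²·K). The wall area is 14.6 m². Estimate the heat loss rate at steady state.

Series thermal resistances:
R_inner film = 1/(h_i·A) = 1/(24.8×14.6) = 0.002762 K/W
R_aluminium = L/(kA) = 0.0019/(217×14.6) = 5.997×10^-7 K/W
R_vermiculite fill = L/(kA) = 0.115/(0.0695×14.6) = 0.1133 K/W
R_copper = L/(kA) = 0.0025/(391×14.6) = 4.379×10^-7 K/W
R_outer film = 1/(h_o·A) = 1/(14.6×14.6) = 0.004691 K/W
R_total = 0.1208 K/W
Q = ΔT / R_total = 335 / 0.1208

Q ≈ 2770 W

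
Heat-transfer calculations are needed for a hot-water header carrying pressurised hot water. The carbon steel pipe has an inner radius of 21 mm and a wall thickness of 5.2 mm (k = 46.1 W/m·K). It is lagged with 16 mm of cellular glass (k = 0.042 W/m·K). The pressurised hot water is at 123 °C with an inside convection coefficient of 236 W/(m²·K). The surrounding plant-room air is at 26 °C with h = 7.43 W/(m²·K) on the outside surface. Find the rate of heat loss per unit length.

q′ ≈ 41.3 W/m

Treating each annulus and film as a series resistance:
R_inner film = 1/(h_i·2πr₁L) = 1/(236×2π×0.021×1) = 0.03211 K/W
R_carbon steel pipe wall = ln(26.2/21)/(2π×46.1×1) = 7.638×10^-4 K/W
R_cellular glass = ln(42.2/26.2)/(2π×0.042×1) = 1.806 K/W
R_outer film = 1/(h_o·2πr_oL) = 1/(7.43×2π×0.0422×1) = 0.5076 K/W
R_total = 2.347 K/W
Q = ΔT/R_total = 97/2.347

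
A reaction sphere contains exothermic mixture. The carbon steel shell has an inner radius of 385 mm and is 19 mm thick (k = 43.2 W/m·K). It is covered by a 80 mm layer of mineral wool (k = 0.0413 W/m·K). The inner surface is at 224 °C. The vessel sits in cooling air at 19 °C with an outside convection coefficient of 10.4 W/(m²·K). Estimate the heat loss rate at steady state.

Q ≈ 250 W

Spherical conduction: R = (1/r_in − 1/r_out)/(4πk) per layer; series-sum.
R_carbon steel shell = (1/0.385 − 1/0.404)/(4π×43.2) = 2.25×10^-4 K/W
R_mineral wool = (1/0.404 − 1/0.484)/(4π×0.0413) = 0.7883 K/W
R_outer film = 1/(h·4πr_o²) = 1/(10.4×4π×0.484²) = 0.03266 K/W
R_total = 0.8212 K/W
Q = ΔT/R_total = 205/0.8212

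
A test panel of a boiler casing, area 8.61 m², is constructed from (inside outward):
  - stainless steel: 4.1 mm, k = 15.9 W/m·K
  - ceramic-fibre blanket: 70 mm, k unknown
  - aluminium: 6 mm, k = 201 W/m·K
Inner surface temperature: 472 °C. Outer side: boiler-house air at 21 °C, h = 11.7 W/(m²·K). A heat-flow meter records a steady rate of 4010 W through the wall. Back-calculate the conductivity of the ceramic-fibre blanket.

Using the resistance-network approach (series):
R_stainless steel = L/(kA) = 0.0041/(15.9×8.61) = 2.995×10^-5 K/W
R_aluminium = L/(kA) = 0.006/(201×8.61) = 3.467×10^-6 K/W
R_outer film = 1/(h_o·A) = 1/(11.7×8.61) = 0.009927 K/W
Sum of known resistances R_other = 0.00996 K/W
Total R = ΔT/Q = 451/4010 = 0.1125 K/W
R_ceramic-fibre blanket = R_total − R_other = 0.1025 K/W
k = L/(R·A) = 0.07/(0.1025×8.61)

k ≈ 0.0793 W/(m·K)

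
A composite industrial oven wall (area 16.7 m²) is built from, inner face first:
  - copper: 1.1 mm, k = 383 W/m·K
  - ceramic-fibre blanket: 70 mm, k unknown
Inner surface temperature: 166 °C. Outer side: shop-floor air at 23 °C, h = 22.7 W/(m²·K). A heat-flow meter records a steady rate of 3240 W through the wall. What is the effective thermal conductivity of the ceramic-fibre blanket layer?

Thermal resistances in series:
R_copper = L/(kA) = 0.0011/(383×16.7) = 1.72×10^-7 K/W
R_outer film = 1/(h_o·A) = 1/(22.7×16.7) = 0.002638 K/W
Sum of known resistances R_other = 0.002638 K/W
Total R = ΔT/Q = 143/3240 = 0.04414 K/W
R_ceramic-fibre blanket = R_total − R_other = 0.0415 K/W
k = L/(R·A) = 0.07/(0.0415×16.7)

k ≈ 0.101 W/(m·K)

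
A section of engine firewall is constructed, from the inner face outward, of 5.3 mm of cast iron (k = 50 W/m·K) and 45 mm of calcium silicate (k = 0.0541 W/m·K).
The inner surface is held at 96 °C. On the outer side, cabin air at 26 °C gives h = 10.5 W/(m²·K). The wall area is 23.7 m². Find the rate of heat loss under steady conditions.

Q ≈ 1790 W

Series thermal resistances:
R_cast iron = L/(kA) = 0.0053/(50×23.7) = 4.473×10^-6 K/W
R_calcium silicate = L/(kA) = 0.045/(0.0541×23.7) = 0.0351 K/W
R_outer film = 1/(h_o·A) = 1/(10.5×23.7) = 0.004018 K/W
R_total = 0.03912 K/W
Q = ΔT / R_total = 70 / 0.03912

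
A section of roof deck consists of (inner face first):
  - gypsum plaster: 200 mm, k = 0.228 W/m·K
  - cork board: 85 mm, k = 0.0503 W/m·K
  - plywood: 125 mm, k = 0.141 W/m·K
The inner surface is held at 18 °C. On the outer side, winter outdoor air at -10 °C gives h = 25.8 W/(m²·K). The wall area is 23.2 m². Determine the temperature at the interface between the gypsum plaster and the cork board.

Model the wall as resistances in series:
R_gypsum plaster = L/(kA) = 0.2/(0.228×23.2) = 0.03781 K/W
R_cork board = L/(kA) = 0.085/(0.0503×23.2) = 0.07284 K/W
R_plywood = L/(kA) = 0.125/(0.141×23.2) = 0.03821 K/W
R_outer film = 1/(h_o·A) = 1/(25.8×23.2) = 0.001671 K/W
R_total = 0.1505 K/W;  Q = ΔT/R_total = 28/0.1505 = 186 W
T_interface = T_inner − Q·ΣR(inner→interface) = 18 − 186×0.03781

T ≈ 11 °C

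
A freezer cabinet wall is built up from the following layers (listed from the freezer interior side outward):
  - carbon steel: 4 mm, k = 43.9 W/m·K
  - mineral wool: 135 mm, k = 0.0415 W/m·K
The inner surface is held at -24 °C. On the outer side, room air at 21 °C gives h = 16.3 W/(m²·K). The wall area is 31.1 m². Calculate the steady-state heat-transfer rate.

Series thermal resistances:
R_carbon steel = L/(kA) = 0.004/(43.9×31.1) = 2.93×10^-6 K/W
R_mineral wool = L/(kA) = 0.135/(0.0415×31.1) = 0.1046 K/W
R_outer film = 1/(h_o·A) = 1/(16.3×31.1) = 0.001973 K/W
R_total = 0.1066 K/W
Q = ΔT / R_total = 45 / 0.1066

Q ≈ 422 W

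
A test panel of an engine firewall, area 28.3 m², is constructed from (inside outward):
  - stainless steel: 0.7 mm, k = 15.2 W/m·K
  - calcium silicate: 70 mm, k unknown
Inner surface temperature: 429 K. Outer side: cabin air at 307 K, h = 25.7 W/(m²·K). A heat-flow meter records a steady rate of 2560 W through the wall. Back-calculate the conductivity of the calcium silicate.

Series thermal resistances:
R_stainless steel = L/(kA) = 0.0007/(15.2×28.3) = 1.627×10^-6 K/W
R_outer film = 1/(h_o·A) = 1/(25.7×28.3) = 0.001375 K/W
Sum of known resistances R_other = 0.001377 K/W
Total R = ΔT/Q = 122/2560 = 0.04766 K/W
R_calcium silicate = R_total − R_other = 0.04628 K/W
k = L/(R·A) = 0.07/(0.04628×28.3)

k ≈ 0.0534 W/(m·K)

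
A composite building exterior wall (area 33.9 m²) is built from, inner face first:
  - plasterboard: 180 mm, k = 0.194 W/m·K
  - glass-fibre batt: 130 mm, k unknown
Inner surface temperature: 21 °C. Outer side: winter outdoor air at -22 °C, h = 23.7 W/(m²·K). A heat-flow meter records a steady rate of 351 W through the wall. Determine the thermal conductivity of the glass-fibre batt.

Using the resistance-network approach (series):
R_plasterboard = L/(kA) = 0.18/(0.194×33.9) = 0.02737 K/W
R_outer film = 1/(h_o·A) = 1/(23.7×33.9) = 0.001245 K/W
Sum of known resistances R_other = 0.02861 K/W
Total R = ΔT/Q = 43/351 = 0.1225 K/W
R_glass-fibre batt = R_total − R_other = 0.09389 K/W
k = L/(R·A) = 0.13/(0.09389×33.9)

k ≈ 0.0408 W/(m·K)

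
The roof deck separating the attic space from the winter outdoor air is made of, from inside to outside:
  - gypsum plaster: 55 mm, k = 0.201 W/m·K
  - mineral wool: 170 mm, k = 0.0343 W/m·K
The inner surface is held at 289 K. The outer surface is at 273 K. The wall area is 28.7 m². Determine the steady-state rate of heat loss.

Using the resistance-network approach (series):
R_gypsum plaster = L/(kA) = 0.055/(0.201×28.7) = 0.009534 K/W
R_mineral wool = L/(kA) = 0.17/(0.0343×28.7) = 0.1727 K/W
R_total = 0.1822 K/W
Q = ΔT / R_total = 16 / 0.1822

Q ≈ 87.8 W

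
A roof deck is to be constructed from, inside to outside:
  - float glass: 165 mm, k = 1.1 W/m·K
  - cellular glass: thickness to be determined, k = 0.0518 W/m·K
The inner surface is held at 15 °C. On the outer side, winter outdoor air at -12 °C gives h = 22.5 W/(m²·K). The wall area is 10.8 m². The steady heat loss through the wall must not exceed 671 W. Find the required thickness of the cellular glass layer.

Treating each layer as a thermal resistance in series:
R_float glass = L/(kA) = 0.165/(1.1×10.8) = 0.01389 K/W
R_outer film = 1/(h_o·A) = 1/(22.5×10.8) = 0.004115 K/W
Sum of the known resistances R_other = 0.018 K/W
Required total resistance R_tot = ΔT/Q_allow = 27/671 = 0.04024 K/W
R_cellular glass = R_tot − R_other = 0.02223 K/W
L = R·k·A = 0.02223×0.0518×10.8

L ≈ 12.4 mm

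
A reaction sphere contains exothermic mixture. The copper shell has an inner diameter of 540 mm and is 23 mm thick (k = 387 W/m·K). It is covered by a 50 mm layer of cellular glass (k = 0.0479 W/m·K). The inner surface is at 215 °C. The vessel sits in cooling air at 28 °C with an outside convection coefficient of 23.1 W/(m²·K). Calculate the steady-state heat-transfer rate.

Q ≈ 218 W

Spherical conduction: R = (1/r_in − 1/r_out)/(4πk) per layer; series-sum.
R_copper shell = (1/0.27 − 1/0.293)/(4π×387) = 5.978×10^-5 K/W
R_cellular glass = (1/0.293 − 1/0.343)/(4π×0.0479) = 0.8265 K/W
R_outer film = 1/(h·4πr_o²) = 1/(23.1×4π×0.343²) = 0.02928 K/W
R_total = 0.8559 K/W
Q = ΔT/R_total = 187/0.8559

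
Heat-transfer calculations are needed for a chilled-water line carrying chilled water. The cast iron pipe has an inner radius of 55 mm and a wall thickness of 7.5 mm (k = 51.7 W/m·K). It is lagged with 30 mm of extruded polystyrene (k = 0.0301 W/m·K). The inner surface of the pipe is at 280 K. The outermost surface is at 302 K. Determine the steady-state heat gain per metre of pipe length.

q′ ≈ 10.6 W/m

Per-layer cylindrical resistances, series-summed:
R_cast iron pipe wall = ln(62.5/55)/(2π×51.7×1) = 3.935×10^-4 K/W
R_extruded polystyrene = ln(92.5/62.5)/(2π×0.0301×1) = 2.073 K/W
R_total = 2.073 K/W
Q = ΔT/R_total = 22/2.073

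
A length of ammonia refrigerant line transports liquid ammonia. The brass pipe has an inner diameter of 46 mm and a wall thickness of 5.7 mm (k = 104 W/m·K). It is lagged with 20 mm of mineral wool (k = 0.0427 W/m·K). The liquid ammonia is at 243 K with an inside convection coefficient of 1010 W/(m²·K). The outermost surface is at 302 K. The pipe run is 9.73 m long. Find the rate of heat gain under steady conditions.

Per-layer cylindrical resistances, series-summed:
R_inner film = 1/(h_i·2πr₁L) = 1/(1010×2π×0.023×9.73) = 7.041×10^-4 K/W
R_brass pipe wall = ln(28.7/23)/(2π×104×9.73) = 3.482×10^-5 K/W
R_mineral wool = ln(48.7/28.7)/(2π×0.0427×9.73) = 0.2026 K/W
R_total = 0.2033 K/W
Q = ΔT/R_total = 59/0.2033

Q ≈ 290 W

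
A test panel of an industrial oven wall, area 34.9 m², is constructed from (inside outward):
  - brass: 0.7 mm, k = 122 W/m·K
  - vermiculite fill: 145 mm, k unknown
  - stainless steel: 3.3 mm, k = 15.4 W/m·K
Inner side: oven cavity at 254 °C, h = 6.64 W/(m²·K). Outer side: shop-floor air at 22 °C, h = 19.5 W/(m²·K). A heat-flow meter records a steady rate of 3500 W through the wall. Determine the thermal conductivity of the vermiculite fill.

k ≈ 0.0687 W/(m·K)

Model the wall as resistances in series:
R_inner film = 1/(h_i·A) = 1/(6.64×34.9) = 0.004315 K/W
R_brass = L/(kA) = 0.0007/(122×34.9) = 1.644×10^-7 K/W
R_stainless steel = L/(kA) = 0.0033/(15.4×34.9) = 6.14×10^-6 K/W
R_outer film = 1/(h_o·A) = 1/(19.5×34.9) = 0.001469 K/W
Sum of known resistances R_other = 0.005791 K/W
Total R = ΔT/Q = 232/3500 = 0.06629 K/W
R_vermiculite fill = R_total − R_other = 0.06049 K/W
k = L/(R·A) = 0.145/(0.06049×34.9)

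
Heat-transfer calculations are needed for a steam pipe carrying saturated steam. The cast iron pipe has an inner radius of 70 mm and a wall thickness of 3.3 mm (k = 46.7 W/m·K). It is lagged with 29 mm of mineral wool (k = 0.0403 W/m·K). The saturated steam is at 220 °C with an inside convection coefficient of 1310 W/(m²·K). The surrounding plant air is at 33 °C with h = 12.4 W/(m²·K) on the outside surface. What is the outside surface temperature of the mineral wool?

T ≈ 49.2 °C

For a radial system each layer contributes R = ln(r_out/r_in)/(2πkL); films add R = 1/(hA).
R_inner film = 1/(h_i·2πr₁L) = 1/(1310×2π×0.07×1) = 0.001736 K/W
R_cast iron pipe wall = ln(73.3/70)/(2π×46.7×1) = 1.57×10^-4 K/W
R_mineral wool = ln(102.3/73.3)/(2π×0.0403×1) = 1.316 K/W
R_outer film = 1/(h_o·2πr_oL) = 1/(12.4×2π×0.1023×1) = 0.1255 K/W
R_total = 1.444 K/W
Q = ΔT/R_total = 187/1.444
Q = 130 W/m
T_interface = T_inner − Q·ΣR(inner→interface) = 220 − 130×1.318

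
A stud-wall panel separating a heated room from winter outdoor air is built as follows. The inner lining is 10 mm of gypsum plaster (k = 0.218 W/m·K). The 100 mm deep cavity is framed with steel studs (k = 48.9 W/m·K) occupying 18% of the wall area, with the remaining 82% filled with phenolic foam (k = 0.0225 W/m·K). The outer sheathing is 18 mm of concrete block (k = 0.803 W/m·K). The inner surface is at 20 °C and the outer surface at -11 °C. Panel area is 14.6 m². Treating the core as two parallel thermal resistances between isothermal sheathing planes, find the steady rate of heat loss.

Q ≈ 5680 W

Sheathing layers in series; stud and cavity paths in parallel between them.
R_inner = 0.01/(0.218×14.6) = 0.003142 K/W
R_stud  = 0.1/(48.9×0.18×14.6) = 7.782×10^-4 K/W
R_cav   = 0.1/(0.0225×0.82×14.6) = 0.3712 K/W
1/R_core = 1/R_stud + 1/R_cav → R_core = 7.765×10^-4 K/W
R_outer = 0.018/(0.803×14.6) = 0.001535 K/W
R_total = 0.005454 K/W
Q = ΔT/R_total = 31/0.005454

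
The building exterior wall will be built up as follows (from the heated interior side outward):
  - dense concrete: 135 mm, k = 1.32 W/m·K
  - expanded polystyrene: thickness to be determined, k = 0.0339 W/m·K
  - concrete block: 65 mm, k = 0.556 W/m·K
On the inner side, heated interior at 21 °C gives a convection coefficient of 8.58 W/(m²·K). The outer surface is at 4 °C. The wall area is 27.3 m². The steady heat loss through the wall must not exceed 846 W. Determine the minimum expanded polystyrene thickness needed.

Treating each layer as a thermal resistance in series:
R_inner film = 1/(h_i·A) = 1/(8.58×27.3) = 0.004269 K/W
R_dense concrete = L/(kA) = 0.135/(1.32×27.3) = 0.003746 K/W
R_concrete block = L/(kA) = 0.065/(0.556×27.3) = 0.004282 K/W
Sum of the known resistances R_other = 0.0123 K/W
Required total resistance R_tot = ΔT/Q_allow = 17/846 = 0.02009 K/W
R_expanded polystyrene = R_tot − R_other = 0.007797 K/W
L = R·k·A = 0.007797×0.0339×27.3

L ≈ 7.22 mm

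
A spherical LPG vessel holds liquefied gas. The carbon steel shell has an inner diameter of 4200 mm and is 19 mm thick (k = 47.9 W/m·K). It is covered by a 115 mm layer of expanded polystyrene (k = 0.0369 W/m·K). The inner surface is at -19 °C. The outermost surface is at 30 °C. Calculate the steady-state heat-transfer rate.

For a spherical shell R = (1/r₁ − 1/r₂)/(4πk); film R = 1/(h·4πr²). In series:
R_carbon steel shell = (1/2.1 − 1/2.119)/(4π×47.9) = 7.093×10^-6 K/W
R_expanded polystyrene = (1/2.119 − 1/2.234)/(4π×0.0369) = 0.05239 K/W
R_total = 0.0524 K/W
Q = ΔT/R_total = 49/0.0524

Q ≈ 935 W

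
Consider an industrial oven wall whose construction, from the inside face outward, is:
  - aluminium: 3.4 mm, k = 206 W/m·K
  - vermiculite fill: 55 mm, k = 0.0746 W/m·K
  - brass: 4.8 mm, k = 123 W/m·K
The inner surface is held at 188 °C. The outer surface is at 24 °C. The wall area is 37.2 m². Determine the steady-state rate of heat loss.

Q ≈ 8270 W

Treating each layer as a thermal resistance in series:
R_aluminium = L/(kA) = 0.0034/(206×37.2) = 4.437×10^-7 K/W
R_vermiculite fill = L/(kA) = 0.055/(0.0746×37.2) = 0.01982 K/W
R_brass = L/(kA) = 0.0048/(123×37.2) = 1.049×10^-6 K/W
R_total = 0.01982 K/W
Q = ΔT / R_total = 164 / 0.01982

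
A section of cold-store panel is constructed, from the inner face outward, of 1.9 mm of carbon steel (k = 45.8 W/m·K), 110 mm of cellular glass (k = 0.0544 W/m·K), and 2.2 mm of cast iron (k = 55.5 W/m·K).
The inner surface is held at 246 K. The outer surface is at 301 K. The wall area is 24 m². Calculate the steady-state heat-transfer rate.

Treating each layer as a thermal resistance in series:
R_carbon steel = L/(kA) = 0.0019/(45.8×24) = 1.729×10^-6 K/W
R_cellular glass = L/(kA) = 0.11/(0.0544×24) = 0.08425 K/W
R_cast iron = L/(kA) = 0.0022/(55.5×24) = 1.652×10^-6 K/W
R_total = 0.08426 K/W
Q = ΔT / R_total = 55 / 0.08426

Q ≈ 653 W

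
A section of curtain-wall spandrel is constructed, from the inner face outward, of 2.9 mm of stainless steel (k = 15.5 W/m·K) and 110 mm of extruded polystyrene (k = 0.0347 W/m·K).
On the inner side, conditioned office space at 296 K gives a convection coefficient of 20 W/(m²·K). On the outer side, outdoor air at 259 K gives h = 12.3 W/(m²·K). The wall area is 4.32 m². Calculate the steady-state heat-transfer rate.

Series thermal resistances:
R_inner film = 1/(h_i·A) = 1/(20×4.32) = 0.01157 K/W
R_stainless steel = L/(kA) = 0.0029/(15.5×4.32) = 4.331×10^-5 K/W
R_extruded polystyrene = L/(kA) = 0.11/(0.0347×4.32) = 0.7338 K/W
R_outer film = 1/(h_o·A) = 1/(12.3×4.32) = 0.01882 K/W
R_total = 0.7642 K/W
Q = ΔT / R_total = 37 / 0.7642

Q ≈ 48.4 W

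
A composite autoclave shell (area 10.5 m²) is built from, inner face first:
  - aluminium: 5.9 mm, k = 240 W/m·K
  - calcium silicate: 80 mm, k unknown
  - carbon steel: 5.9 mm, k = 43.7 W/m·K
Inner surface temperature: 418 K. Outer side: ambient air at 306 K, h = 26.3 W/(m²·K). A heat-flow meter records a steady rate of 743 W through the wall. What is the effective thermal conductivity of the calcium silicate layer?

Thermal resistances in series:
R_aluminium = L/(kA) = 0.0059/(240×10.5) = 2.341×10^-6 K/W
R_carbon steel = L/(kA) = 0.0059/(43.7×10.5) = 1.286×10^-5 K/W
R_outer film = 1/(h_o·A) = 1/(26.3×10.5) = 0.003621 K/W
Sum of known resistances R_other = 0.003636 K/W
Total R = ΔT/Q = 112/743 = 0.1507 K/W
R_calcium silicate = R_total − R_other = 0.1471 K/W
k = L/(R·A) = 0.08/(0.1471×10.5)

k ≈ 0.0518 W/(m·K)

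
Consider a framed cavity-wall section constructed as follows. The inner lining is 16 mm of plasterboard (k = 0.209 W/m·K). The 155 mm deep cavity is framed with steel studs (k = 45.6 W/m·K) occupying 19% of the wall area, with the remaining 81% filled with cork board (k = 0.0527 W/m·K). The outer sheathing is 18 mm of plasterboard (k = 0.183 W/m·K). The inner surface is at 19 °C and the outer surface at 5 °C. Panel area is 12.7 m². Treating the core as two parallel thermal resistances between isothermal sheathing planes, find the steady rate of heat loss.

Q ≈ 923 W

Sheathing layers in series; stud and cavity paths in parallel between them.
R_inner = 0.016/(0.209×12.7) = 0.006028 K/W
R_stud  = 0.155/(45.6×0.19×12.7) = 0.001409 K/W
R_cav   = 0.155/(0.0527×0.81×12.7) = 0.2859 K/W
1/R_core = 1/R_stud + 1/R_cav → R_core = 0.001402 K/W
R_outer = 0.018/(0.183×12.7) = 0.007745 K/W
R_total = 0.01517 K/W
Q = ΔT/R_total = 14/0.01517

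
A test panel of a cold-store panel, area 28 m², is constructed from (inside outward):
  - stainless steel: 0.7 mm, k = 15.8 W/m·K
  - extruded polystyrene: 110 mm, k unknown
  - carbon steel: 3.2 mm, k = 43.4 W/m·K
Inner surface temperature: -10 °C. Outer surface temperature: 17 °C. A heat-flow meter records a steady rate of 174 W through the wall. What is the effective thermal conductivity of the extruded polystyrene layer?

k ≈ 0.0253 W/(m·K)

Series thermal resistances:
R_stainless steel = L/(kA) = 0.0007/(15.8×28) = 1.582×10^-6 K/W
R_carbon steel = L/(kA) = 0.0032/(43.4×28) = 2.633×10^-6 K/W
Sum of known resistances R_other = 4.216×10^-6 K/W
Total R = ΔT/Q = 27/174 = 0.1552 K/W
R_extruded polystyrene = R_total − R_other = 0.1552 K/W
k = L/(R·A) = 0.11/(0.1552×28)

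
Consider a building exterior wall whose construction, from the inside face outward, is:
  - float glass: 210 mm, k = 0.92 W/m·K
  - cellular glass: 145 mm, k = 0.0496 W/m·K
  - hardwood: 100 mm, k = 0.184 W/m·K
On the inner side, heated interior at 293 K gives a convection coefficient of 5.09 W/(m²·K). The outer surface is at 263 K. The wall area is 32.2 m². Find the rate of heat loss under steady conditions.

Thermal resistances in series:
R_inner film = 1/(h_i·A) = 1/(5.09×32.2) = 0.006101 K/W
R_float glass = L/(kA) = 0.21/(0.92×32.2) = 0.007089 K/W
R_cellular glass = L/(kA) = 0.145/(0.0496×32.2) = 0.09079 K/W
R_hardwood = L/(kA) = 0.1/(0.184×32.2) = 0.01688 K/W
R_total = 0.1209 K/W
Q = ΔT / R_total = 30 / 0.1209

Q ≈ 248 W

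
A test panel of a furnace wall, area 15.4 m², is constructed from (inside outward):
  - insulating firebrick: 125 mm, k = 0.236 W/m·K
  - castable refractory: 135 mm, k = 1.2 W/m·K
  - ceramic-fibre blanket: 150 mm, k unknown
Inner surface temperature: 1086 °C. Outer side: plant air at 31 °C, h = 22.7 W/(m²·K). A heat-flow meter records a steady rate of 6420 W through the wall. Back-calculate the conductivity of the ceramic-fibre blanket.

k ≈ 0.0813 W/(m·K)

Treating each layer as a thermal resistance in series:
R_insulating firebrick = L/(kA) = 0.125/(0.236×15.4) = 0.03439 K/W
R_castable refractory = L/(kA) = 0.135/(1.2×15.4) = 0.007305 K/W
R_outer film = 1/(h_o·A) = 1/(22.7×15.4) = 0.002861 K/W
Sum of known resistances R_other = 0.04456 K/W
Total R = ΔT/Q = 1055/6420 = 0.1643 K/W
R_ceramic-fibre blanket = R_total − R_other = 0.1198 K/W
k = L/(R·A) = 0.15/(0.1198×15.4)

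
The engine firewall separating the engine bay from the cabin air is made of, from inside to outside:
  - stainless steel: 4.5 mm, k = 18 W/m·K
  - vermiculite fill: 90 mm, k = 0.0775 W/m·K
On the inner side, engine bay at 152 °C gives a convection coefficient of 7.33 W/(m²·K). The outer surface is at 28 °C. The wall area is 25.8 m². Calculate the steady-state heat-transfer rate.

Treating each layer as a thermal resistance in series:
R_inner film = 1/(h_i·A) = 1/(7.33×25.8) = 0.005288 K/W
R_stainless steel = L/(kA) = 0.0045/(18×25.8) = 9.69×10^-6 K/W
R_vermiculite fill = L/(kA) = 0.09/(0.0775×25.8) = 0.04501 K/W
R_total = 0.05031 K/W
Q = ΔT / R_total = 124 / 0.05031

Q ≈ 2460 W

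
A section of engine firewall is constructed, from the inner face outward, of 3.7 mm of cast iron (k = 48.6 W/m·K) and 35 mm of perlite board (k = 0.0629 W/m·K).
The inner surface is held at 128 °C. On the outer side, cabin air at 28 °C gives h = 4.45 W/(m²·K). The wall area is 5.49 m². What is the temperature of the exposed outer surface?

Treating each layer as a thermal resistance in series:
R_cast iron = L/(kA) = 0.0037/(48.6×5.49) = 1.387×10^-5 K/W
R_perlite board = L/(kA) = 0.035/(0.0629×5.49) = 0.1014 K/W
R_outer film = 1/(h_o·A) = 1/(4.45×5.49) = 0.04093 K/W
R_total = 0.1423 K/W;  Q = ΔT/R_total = 100/0.1423 = 702.7 W
T_interface = T_inner − Q·ΣR(inner→interface) = 128 − 703×0.1014

T ≈ 56.8 °C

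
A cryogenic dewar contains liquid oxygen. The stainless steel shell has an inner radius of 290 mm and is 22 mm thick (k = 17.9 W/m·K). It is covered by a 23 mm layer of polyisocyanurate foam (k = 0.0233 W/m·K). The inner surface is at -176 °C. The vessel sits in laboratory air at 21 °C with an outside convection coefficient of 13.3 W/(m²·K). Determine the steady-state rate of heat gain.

Q ≈ 244 W

Spherical conduction: R = (1/r_in − 1/r_out)/(4πk) per layer; series-sum.
R_stainless steel shell = (1/0.29 − 1/0.312)/(4π×17.9) = 0.001081 K/W
R_polyisocyanurate foam = (1/0.312 − 1/0.335)/(4π×0.0233) = 0.7516 K/W
R_outer film = 1/(h·4πr_o²) = 1/(13.3×4π×0.335²) = 0.05331 K/W
R_total = 0.806 K/W
Q = ΔT/R_total = 197/0.806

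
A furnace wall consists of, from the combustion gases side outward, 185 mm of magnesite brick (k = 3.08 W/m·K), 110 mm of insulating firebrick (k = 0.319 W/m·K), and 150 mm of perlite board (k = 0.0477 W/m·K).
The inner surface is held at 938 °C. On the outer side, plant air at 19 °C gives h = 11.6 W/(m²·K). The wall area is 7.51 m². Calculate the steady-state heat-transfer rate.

Using the resistance-network approach (series):
R_magnesite brick = L/(kA) = 0.185/(3.08×7.51) = 0.007998 K/W
R_insulating firebrick = L/(kA) = 0.11/(0.319×7.51) = 0.04592 K/W
R_perlite board = L/(kA) = 0.15/(0.0477×7.51) = 0.4187 K/W
R_outer film = 1/(h_o·A) = 1/(11.6×7.51) = 0.01148 K/W
R_total = 0.4841 K/W
Q = ΔT / R_total = 919 / 0.4841

Q ≈ 1900 W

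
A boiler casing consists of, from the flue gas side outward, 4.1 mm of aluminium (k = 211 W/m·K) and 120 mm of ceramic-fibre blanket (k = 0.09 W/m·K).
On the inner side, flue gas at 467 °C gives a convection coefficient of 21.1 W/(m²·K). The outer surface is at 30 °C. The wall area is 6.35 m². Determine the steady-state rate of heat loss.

Q ≈ 2010 W

Thermal resistances in series:
R_inner film = 1/(h_i·A) = 1/(21.1×6.35) = 0.007464 K/W
R_aluminium = L/(kA) = 0.0041/(211×6.35) = 3.06×10^-6 K/W
R_ceramic-fibre blanket = L/(kA) = 0.12/(0.09×6.35) = 0.21 K/W
R_total = 0.2174 K/W
Q = ΔT / R_total = 437 / 0.2174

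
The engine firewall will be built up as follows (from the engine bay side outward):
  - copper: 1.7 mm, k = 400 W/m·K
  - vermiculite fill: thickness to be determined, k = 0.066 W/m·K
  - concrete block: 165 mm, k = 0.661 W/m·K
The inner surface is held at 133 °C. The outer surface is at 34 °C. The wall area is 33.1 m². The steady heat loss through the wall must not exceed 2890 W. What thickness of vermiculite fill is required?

Model the wall as resistances in series:
R_copper = L/(kA) = 0.0017/(400×33.1) = 1.284×10^-7 K/W
R_concrete block = L/(kA) = 0.165/(0.661×33.1) = 0.007541 K/W
Sum of the known resistances R_other = 0.007542 K/W
Required total resistance R_tot = ΔT/Q_allow = 99/2890 = 0.03426 K/W
R_vermiculite fill = R_tot − R_other = 0.02671 K/W
L = R·k·A = 0.02671×0.066×33.1

L ≈ 58.4 mm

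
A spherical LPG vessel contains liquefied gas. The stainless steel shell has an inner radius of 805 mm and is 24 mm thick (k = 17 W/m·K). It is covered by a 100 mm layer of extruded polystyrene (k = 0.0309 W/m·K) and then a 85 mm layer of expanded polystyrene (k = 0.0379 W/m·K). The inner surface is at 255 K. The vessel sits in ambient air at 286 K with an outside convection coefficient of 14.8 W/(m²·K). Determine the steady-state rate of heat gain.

Q ≈ 58.6 W

For a spherical shell R = (1/r₁ − 1/r₂)/(4πk); film R = 1/(h·4πr²). In series:
R_stainless steel shell = (1/0.805 − 1/0.829)/(4π×17) = 1.683×10^-4 K/W
R_extruded polystyrene = (1/0.829 − 1/0.929)/(4π×0.0309) = 0.3344 K/W
R_expanded polystyrene = (1/0.929 − 1/1.014)/(4π×0.0379) = 0.1895 K/W
R_outer film = 1/(h·4πr_o²) = 1/(14.8×4π×1.014²) = 0.005229 K/W
R_total = 0.5293 K/W
Q = ΔT/R_total = 31/0.5293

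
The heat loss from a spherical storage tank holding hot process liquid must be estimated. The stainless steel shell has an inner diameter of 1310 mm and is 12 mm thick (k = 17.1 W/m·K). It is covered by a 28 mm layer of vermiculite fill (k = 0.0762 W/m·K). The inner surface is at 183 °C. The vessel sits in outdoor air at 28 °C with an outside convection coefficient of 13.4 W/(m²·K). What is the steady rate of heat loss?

Each spherical layer contributes R = (1/r_i − 1/r_o)/(4πk):
R_stainless steel shell = (1/0.655 − 1/0.667)/(4π×17.1) = 1.278×10^-4 K/W
R_vermiculite fill = (1/0.667 − 1/0.695)/(4π×0.0762) = 0.06308 K/W
R_outer film = 1/(h·4πr_o²) = 1/(13.4×4π×0.695²) = 0.01229 K/W
R_total = 0.0755 K/W
Q = ΔT/R_total = 155/0.0755

Q ≈ 2050 W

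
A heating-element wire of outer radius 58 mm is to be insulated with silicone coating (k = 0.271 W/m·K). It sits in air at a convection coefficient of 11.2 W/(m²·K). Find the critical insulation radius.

For a cylinder r_cr = k/h = 0.271/11.2
r_cr = 24.2 mm; since the bare radius (58 mm) is above r_cr, any added insulation will reduce heat loss.

r_cr ≈ 24.2 mm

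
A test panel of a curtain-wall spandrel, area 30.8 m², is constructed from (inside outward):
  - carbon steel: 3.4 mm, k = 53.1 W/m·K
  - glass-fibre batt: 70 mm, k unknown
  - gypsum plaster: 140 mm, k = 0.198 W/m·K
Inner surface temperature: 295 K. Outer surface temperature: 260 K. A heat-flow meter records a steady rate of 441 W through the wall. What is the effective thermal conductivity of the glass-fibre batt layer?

k ≈ 0.0403 W/(m·K)

Treating each layer as a thermal resistance in series:
R_carbon steel = L/(kA) = 0.0034/(53.1×30.8) = 2.079×10^-6 K/W
R_gypsum plaster = L/(kA) = 0.14/(0.198×30.8) = 0.02296 K/W
Sum of known resistances R_other = 0.02296 K/W
Total R = ΔT/Q = 35/441 = 0.07937 K/W
R_glass-fibre batt = R_total − R_other = 0.05641 K/W
k = L/(R·A) = 0.07/(0.05641×30.8)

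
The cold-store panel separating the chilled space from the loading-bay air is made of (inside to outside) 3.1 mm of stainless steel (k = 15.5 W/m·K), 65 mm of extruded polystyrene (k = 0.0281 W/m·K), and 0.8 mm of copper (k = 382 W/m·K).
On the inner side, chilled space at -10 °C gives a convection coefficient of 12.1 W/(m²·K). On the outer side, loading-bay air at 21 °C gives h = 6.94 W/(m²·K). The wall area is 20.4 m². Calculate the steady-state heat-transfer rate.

Using the resistance-network approach (series):
R_inner film = 1/(h_i·A) = 1/(12.1×20.4) = 0.004051 K/W
R_stainless steel = L/(kA) = 0.0031/(15.5×20.4) = 9.804×10^-6 K/W
R_extruded polystyrene = L/(kA) = 0.065/(0.0281×20.4) = 0.1134 K/W
R_copper = L/(kA) = 0.0008/(382×20.4) = 1.027×10^-7 K/W
R_outer film = 1/(h_o·A) = 1/(6.94×20.4) = 0.007063 K/W
R_total = 0.1245 K/W
Q = ΔT / R_total = 31 / 0.1245

Q ≈ 249 W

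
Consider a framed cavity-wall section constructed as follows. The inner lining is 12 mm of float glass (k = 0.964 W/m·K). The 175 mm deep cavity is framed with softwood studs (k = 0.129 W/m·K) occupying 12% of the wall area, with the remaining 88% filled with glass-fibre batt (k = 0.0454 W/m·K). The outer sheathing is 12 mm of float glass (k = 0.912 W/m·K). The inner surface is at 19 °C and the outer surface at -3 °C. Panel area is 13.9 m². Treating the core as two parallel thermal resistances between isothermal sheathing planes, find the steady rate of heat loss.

Q ≈ 96.1 W

Sheathing layers in series; stud and cavity paths in parallel between them.
R_inner = 0.012/(0.964×13.9) = 8.955×10^-4 K/W
R_stud  = 0.175/(0.129×0.12×13.9) = 0.8133 K/W
R_cav   = 0.175/(0.0454×0.88×13.9) = 0.3151 K/W
1/R_core = 1/R_stud + 1/R_cav → R_core = 0.2271 K/W
R_outer = 0.012/(0.912×13.9) = 9.466×10^-4 K/W
R_total = 0.229 K/W
Q = ΔT/R_total = 22/0.229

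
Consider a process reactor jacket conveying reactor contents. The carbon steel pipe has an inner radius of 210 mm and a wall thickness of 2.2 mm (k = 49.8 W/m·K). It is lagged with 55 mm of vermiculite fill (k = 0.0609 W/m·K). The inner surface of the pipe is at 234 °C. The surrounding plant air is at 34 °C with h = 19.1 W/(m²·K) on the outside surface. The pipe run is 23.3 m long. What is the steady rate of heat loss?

Treating each annulus and film as a series resistance:
R_carbon steel pipe wall = ln(212.2/210)/(2π×49.8×23.3) = 1.429×10^-6 K/W
R_vermiculite fill = ln(267.2/212.2)/(2π×0.0609×23.3) = 0.02585 K/W
R_outer film = 1/(h_o·2πr_oL) = 1/(19.1×2π×0.2672×23.3) = 0.001338 K/W
R_total = 0.02719 K/W
Q = ΔT/R_total = 200/0.02719

Q ≈ 7360 W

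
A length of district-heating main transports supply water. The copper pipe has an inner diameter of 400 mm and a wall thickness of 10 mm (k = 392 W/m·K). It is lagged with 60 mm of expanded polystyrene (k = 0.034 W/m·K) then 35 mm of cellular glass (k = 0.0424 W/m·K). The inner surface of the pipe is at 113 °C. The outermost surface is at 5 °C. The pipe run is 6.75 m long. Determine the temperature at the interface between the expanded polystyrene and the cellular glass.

T ≈ 35.2 °C

Per-layer cylindrical resistances, series-summed:
R_copper pipe wall = ln(210/200)/(2π×392×6.75) = 2.935×10^-6 K/W
R_expanded polystyrene = ln(270/210)/(2π×0.034×6.75) = 0.1743 K/W
R_cellular glass = ln(305/270)/(2π×0.0424×6.75) = 0.06778 K/W
R_total = 0.2421 K/W
Q = ΔT/R_total = 108/0.2421
Q = 446 W
T_interface = T_inner − Q·ΣR(inner→interface) = 113 − 446×0.1743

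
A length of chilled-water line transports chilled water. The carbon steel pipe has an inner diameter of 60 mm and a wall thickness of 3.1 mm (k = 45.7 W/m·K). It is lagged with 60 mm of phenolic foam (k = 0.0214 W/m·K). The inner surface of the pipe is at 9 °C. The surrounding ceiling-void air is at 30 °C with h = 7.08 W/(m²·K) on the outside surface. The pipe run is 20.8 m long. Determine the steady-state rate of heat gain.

Cylindrical conduction, so R = ln(r₂/r₁)/(2πkL) per layer, in series:
R_carbon steel pipe wall = ln(33.1/30)/(2π×45.7×20.8) = 1.646×10^-5 K/W
R_phenolic foam = ln(93.1/33.1)/(2π×0.0214×20.8) = 0.3698 K/W
R_outer film = 1/(h_o·2πr_oL) = 1/(7.08×2π×0.0931×20.8) = 0.01161 K/W
R_total = 0.3814 K/W
Q = ΔT/R_total = 21/0.3814

Q ≈ 55.1 W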